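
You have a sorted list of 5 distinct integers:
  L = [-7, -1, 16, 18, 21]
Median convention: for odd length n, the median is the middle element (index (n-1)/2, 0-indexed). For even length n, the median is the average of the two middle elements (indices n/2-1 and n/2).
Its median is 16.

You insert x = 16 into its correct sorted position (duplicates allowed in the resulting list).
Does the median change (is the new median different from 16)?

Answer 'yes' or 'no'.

Answer: no

Derivation:
Old median = 16
Insert x = 16
New median = 16
Changed? no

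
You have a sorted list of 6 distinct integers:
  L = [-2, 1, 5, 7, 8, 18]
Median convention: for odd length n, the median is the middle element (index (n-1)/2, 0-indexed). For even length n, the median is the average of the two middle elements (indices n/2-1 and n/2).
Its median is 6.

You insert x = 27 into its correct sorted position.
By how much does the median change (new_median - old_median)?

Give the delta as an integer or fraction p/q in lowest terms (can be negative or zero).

Old median = 6
After inserting x = 27: new sorted = [-2, 1, 5, 7, 8, 18, 27]
New median = 7
Delta = 7 - 6 = 1

Answer: 1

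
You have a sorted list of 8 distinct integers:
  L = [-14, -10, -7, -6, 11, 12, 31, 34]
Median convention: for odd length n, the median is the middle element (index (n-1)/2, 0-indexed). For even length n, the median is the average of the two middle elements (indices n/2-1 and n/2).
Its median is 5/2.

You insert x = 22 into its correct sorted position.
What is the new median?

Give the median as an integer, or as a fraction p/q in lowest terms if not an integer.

Old list (sorted, length 8): [-14, -10, -7, -6, 11, 12, 31, 34]
Old median = 5/2
Insert x = 22
Old length even (8). Middle pair: indices 3,4 = -6,11.
New length odd (9). New median = single middle element.
x = 22: 6 elements are < x, 2 elements are > x.
New sorted list: [-14, -10, -7, -6, 11, 12, 22, 31, 34]
New median = 11

Answer: 11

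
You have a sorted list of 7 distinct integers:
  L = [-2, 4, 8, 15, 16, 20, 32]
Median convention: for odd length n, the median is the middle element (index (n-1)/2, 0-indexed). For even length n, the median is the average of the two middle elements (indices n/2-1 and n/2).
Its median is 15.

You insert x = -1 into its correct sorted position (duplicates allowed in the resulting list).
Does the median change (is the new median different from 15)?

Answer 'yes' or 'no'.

Answer: yes

Derivation:
Old median = 15
Insert x = -1
New median = 23/2
Changed? yes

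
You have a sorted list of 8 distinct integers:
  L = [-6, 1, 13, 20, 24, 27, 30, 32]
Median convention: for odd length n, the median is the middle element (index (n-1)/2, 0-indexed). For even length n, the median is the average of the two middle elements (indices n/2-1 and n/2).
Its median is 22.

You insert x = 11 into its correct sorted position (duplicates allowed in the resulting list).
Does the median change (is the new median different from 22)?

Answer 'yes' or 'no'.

Answer: yes

Derivation:
Old median = 22
Insert x = 11
New median = 20
Changed? yes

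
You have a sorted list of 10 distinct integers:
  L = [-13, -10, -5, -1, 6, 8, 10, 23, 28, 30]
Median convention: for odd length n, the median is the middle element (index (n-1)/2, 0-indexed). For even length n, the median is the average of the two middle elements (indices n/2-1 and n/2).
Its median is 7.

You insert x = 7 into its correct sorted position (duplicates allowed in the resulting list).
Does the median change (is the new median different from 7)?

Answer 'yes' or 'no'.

Old median = 7
Insert x = 7
New median = 7
Changed? no

Answer: no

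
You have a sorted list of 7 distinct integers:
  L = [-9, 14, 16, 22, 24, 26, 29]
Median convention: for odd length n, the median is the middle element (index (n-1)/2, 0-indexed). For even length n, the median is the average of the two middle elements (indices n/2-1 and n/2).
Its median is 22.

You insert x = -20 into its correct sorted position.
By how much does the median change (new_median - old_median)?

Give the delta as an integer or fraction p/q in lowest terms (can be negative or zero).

Answer: -3

Derivation:
Old median = 22
After inserting x = -20: new sorted = [-20, -9, 14, 16, 22, 24, 26, 29]
New median = 19
Delta = 19 - 22 = -3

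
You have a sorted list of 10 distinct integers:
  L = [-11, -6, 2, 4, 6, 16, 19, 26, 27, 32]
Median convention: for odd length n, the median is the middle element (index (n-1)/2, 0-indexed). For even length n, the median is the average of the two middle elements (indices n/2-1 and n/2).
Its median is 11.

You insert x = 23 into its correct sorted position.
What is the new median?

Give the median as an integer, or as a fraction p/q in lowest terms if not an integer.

Answer: 16

Derivation:
Old list (sorted, length 10): [-11, -6, 2, 4, 6, 16, 19, 26, 27, 32]
Old median = 11
Insert x = 23
Old length even (10). Middle pair: indices 4,5 = 6,16.
New length odd (11). New median = single middle element.
x = 23: 7 elements are < x, 3 elements are > x.
New sorted list: [-11, -6, 2, 4, 6, 16, 19, 23, 26, 27, 32]
New median = 16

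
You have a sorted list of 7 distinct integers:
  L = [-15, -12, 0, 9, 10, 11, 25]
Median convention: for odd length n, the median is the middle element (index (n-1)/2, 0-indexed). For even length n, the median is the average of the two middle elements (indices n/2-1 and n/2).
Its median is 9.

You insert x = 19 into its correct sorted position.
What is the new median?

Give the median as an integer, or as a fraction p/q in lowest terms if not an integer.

Answer: 19/2

Derivation:
Old list (sorted, length 7): [-15, -12, 0, 9, 10, 11, 25]
Old median = 9
Insert x = 19
Old length odd (7). Middle was index 3 = 9.
New length even (8). New median = avg of two middle elements.
x = 19: 6 elements are < x, 1 elements are > x.
New sorted list: [-15, -12, 0, 9, 10, 11, 19, 25]
New median = 19/2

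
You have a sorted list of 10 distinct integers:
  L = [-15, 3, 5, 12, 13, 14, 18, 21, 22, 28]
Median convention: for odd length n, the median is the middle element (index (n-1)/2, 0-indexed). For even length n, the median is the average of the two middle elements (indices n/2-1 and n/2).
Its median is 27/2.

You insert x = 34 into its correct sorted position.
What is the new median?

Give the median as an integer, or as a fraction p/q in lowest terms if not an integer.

Old list (sorted, length 10): [-15, 3, 5, 12, 13, 14, 18, 21, 22, 28]
Old median = 27/2
Insert x = 34
Old length even (10). Middle pair: indices 4,5 = 13,14.
New length odd (11). New median = single middle element.
x = 34: 10 elements are < x, 0 elements are > x.
New sorted list: [-15, 3, 5, 12, 13, 14, 18, 21, 22, 28, 34]
New median = 14

Answer: 14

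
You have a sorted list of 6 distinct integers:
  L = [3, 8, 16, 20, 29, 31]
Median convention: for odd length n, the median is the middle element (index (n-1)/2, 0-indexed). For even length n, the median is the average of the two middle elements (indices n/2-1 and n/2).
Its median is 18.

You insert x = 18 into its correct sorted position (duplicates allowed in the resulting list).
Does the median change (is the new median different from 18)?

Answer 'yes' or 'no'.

Old median = 18
Insert x = 18
New median = 18
Changed? no

Answer: no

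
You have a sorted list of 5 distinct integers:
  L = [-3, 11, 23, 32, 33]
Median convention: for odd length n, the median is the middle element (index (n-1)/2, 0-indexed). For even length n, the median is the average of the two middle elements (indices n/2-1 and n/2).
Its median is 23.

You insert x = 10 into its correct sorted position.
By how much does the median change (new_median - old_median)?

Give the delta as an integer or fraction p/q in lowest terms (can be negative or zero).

Old median = 23
After inserting x = 10: new sorted = [-3, 10, 11, 23, 32, 33]
New median = 17
Delta = 17 - 23 = -6

Answer: -6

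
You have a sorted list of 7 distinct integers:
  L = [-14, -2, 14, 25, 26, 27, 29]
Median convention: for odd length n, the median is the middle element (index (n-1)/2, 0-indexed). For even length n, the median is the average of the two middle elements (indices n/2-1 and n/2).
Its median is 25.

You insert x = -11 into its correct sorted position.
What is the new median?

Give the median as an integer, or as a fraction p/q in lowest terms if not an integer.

Answer: 39/2

Derivation:
Old list (sorted, length 7): [-14, -2, 14, 25, 26, 27, 29]
Old median = 25
Insert x = -11
Old length odd (7). Middle was index 3 = 25.
New length even (8). New median = avg of two middle elements.
x = -11: 1 elements are < x, 6 elements are > x.
New sorted list: [-14, -11, -2, 14, 25, 26, 27, 29]
New median = 39/2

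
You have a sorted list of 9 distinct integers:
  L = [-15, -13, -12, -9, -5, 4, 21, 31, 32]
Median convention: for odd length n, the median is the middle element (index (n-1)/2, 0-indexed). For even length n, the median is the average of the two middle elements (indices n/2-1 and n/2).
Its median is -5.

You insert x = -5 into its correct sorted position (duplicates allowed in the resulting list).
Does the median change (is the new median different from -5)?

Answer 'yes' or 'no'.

Answer: no

Derivation:
Old median = -5
Insert x = -5
New median = -5
Changed? no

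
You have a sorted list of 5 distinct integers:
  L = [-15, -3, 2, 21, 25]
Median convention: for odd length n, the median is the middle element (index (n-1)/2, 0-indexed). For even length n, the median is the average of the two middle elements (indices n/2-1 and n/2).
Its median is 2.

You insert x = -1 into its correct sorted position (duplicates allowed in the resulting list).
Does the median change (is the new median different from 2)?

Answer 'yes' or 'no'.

Old median = 2
Insert x = -1
New median = 1/2
Changed? yes

Answer: yes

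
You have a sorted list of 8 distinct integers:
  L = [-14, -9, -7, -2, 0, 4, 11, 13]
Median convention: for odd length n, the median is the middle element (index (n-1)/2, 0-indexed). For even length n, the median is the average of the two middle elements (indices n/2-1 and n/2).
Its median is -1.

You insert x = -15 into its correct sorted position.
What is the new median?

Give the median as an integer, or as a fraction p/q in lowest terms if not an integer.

Old list (sorted, length 8): [-14, -9, -7, -2, 0, 4, 11, 13]
Old median = -1
Insert x = -15
Old length even (8). Middle pair: indices 3,4 = -2,0.
New length odd (9). New median = single middle element.
x = -15: 0 elements are < x, 8 elements are > x.
New sorted list: [-15, -14, -9, -7, -2, 0, 4, 11, 13]
New median = -2

Answer: -2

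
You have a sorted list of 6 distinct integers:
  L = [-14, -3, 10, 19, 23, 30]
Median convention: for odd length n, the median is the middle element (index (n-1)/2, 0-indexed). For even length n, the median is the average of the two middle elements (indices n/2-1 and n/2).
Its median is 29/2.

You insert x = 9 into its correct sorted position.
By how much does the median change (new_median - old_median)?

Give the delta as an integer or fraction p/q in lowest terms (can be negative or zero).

Answer: -9/2

Derivation:
Old median = 29/2
After inserting x = 9: new sorted = [-14, -3, 9, 10, 19, 23, 30]
New median = 10
Delta = 10 - 29/2 = -9/2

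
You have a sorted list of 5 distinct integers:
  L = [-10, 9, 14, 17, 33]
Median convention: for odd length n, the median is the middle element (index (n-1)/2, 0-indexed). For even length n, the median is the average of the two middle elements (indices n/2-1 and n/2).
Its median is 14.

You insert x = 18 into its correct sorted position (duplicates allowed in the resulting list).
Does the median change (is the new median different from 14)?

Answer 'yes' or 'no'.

Answer: yes

Derivation:
Old median = 14
Insert x = 18
New median = 31/2
Changed? yes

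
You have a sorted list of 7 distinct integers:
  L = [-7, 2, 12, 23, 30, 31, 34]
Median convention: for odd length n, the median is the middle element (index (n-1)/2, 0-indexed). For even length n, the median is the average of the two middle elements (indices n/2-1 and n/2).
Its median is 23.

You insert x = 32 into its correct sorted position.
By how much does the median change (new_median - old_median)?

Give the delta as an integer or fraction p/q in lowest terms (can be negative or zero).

Answer: 7/2

Derivation:
Old median = 23
After inserting x = 32: new sorted = [-7, 2, 12, 23, 30, 31, 32, 34]
New median = 53/2
Delta = 53/2 - 23 = 7/2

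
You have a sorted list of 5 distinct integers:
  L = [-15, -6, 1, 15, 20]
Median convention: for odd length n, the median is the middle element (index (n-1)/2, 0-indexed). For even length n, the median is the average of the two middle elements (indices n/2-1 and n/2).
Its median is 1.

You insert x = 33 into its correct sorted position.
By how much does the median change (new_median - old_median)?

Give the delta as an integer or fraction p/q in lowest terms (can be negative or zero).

Answer: 7

Derivation:
Old median = 1
After inserting x = 33: new sorted = [-15, -6, 1, 15, 20, 33]
New median = 8
Delta = 8 - 1 = 7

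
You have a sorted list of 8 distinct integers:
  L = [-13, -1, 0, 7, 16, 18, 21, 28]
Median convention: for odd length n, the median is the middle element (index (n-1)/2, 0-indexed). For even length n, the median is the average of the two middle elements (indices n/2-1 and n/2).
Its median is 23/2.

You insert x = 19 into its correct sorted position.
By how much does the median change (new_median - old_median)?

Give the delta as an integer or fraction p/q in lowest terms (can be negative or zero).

Answer: 9/2

Derivation:
Old median = 23/2
After inserting x = 19: new sorted = [-13, -1, 0, 7, 16, 18, 19, 21, 28]
New median = 16
Delta = 16 - 23/2 = 9/2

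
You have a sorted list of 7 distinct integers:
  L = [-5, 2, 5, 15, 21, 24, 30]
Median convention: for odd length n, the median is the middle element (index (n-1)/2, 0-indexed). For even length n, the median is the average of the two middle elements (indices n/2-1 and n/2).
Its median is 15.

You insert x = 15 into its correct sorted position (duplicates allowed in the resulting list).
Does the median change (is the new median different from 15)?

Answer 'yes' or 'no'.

Answer: no

Derivation:
Old median = 15
Insert x = 15
New median = 15
Changed? no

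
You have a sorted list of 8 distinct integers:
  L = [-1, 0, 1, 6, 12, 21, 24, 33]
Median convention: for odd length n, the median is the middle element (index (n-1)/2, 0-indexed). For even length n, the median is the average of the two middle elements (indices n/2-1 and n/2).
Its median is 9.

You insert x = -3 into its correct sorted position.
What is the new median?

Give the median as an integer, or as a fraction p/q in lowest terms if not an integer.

Old list (sorted, length 8): [-1, 0, 1, 6, 12, 21, 24, 33]
Old median = 9
Insert x = -3
Old length even (8). Middle pair: indices 3,4 = 6,12.
New length odd (9). New median = single middle element.
x = -3: 0 elements are < x, 8 elements are > x.
New sorted list: [-3, -1, 0, 1, 6, 12, 21, 24, 33]
New median = 6

Answer: 6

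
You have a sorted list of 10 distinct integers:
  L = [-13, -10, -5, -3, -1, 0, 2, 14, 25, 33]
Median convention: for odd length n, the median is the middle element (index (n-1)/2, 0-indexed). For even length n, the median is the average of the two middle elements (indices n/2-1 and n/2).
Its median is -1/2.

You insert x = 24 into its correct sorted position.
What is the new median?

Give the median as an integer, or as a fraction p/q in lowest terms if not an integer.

Answer: 0

Derivation:
Old list (sorted, length 10): [-13, -10, -5, -3, -1, 0, 2, 14, 25, 33]
Old median = -1/2
Insert x = 24
Old length even (10). Middle pair: indices 4,5 = -1,0.
New length odd (11). New median = single middle element.
x = 24: 8 elements are < x, 2 elements are > x.
New sorted list: [-13, -10, -5, -3, -1, 0, 2, 14, 24, 25, 33]
New median = 0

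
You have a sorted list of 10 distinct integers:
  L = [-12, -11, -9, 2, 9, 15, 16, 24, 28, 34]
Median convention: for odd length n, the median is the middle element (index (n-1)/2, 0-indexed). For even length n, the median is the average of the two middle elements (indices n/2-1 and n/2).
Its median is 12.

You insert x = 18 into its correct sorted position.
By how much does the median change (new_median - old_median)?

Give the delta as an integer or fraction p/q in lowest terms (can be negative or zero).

Old median = 12
After inserting x = 18: new sorted = [-12, -11, -9, 2, 9, 15, 16, 18, 24, 28, 34]
New median = 15
Delta = 15 - 12 = 3

Answer: 3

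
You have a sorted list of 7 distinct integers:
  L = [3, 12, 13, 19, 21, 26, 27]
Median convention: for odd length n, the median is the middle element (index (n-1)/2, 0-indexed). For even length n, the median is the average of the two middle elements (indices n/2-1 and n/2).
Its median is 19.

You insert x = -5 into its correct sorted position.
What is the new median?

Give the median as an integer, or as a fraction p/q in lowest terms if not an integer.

Old list (sorted, length 7): [3, 12, 13, 19, 21, 26, 27]
Old median = 19
Insert x = -5
Old length odd (7). Middle was index 3 = 19.
New length even (8). New median = avg of two middle elements.
x = -5: 0 elements are < x, 7 elements are > x.
New sorted list: [-5, 3, 12, 13, 19, 21, 26, 27]
New median = 16

Answer: 16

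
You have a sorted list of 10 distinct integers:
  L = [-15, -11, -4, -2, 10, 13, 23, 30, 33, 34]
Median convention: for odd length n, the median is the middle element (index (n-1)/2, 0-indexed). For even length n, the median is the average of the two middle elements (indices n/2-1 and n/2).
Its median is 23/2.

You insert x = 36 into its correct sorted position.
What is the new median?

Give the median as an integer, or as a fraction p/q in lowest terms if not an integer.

Old list (sorted, length 10): [-15, -11, -4, -2, 10, 13, 23, 30, 33, 34]
Old median = 23/2
Insert x = 36
Old length even (10). Middle pair: indices 4,5 = 10,13.
New length odd (11). New median = single middle element.
x = 36: 10 elements are < x, 0 elements are > x.
New sorted list: [-15, -11, -4, -2, 10, 13, 23, 30, 33, 34, 36]
New median = 13

Answer: 13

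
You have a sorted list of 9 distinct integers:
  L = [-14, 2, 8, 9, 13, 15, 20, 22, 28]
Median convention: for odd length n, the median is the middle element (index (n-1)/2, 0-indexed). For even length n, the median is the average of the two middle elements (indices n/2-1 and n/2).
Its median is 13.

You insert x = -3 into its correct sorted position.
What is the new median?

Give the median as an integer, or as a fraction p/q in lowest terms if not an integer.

Answer: 11

Derivation:
Old list (sorted, length 9): [-14, 2, 8, 9, 13, 15, 20, 22, 28]
Old median = 13
Insert x = -3
Old length odd (9). Middle was index 4 = 13.
New length even (10). New median = avg of two middle elements.
x = -3: 1 elements are < x, 8 elements are > x.
New sorted list: [-14, -3, 2, 8, 9, 13, 15, 20, 22, 28]
New median = 11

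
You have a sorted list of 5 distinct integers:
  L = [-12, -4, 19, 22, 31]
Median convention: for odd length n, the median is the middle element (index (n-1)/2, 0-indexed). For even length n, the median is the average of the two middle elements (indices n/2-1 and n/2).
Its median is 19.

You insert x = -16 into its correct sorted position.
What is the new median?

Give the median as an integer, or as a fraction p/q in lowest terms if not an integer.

Old list (sorted, length 5): [-12, -4, 19, 22, 31]
Old median = 19
Insert x = -16
Old length odd (5). Middle was index 2 = 19.
New length even (6). New median = avg of two middle elements.
x = -16: 0 elements are < x, 5 elements are > x.
New sorted list: [-16, -12, -4, 19, 22, 31]
New median = 15/2

Answer: 15/2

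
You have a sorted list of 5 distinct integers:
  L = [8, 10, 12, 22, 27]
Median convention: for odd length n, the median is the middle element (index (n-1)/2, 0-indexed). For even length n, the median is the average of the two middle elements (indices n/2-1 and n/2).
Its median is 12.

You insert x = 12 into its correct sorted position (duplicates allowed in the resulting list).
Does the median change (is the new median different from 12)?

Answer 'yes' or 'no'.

Old median = 12
Insert x = 12
New median = 12
Changed? no

Answer: no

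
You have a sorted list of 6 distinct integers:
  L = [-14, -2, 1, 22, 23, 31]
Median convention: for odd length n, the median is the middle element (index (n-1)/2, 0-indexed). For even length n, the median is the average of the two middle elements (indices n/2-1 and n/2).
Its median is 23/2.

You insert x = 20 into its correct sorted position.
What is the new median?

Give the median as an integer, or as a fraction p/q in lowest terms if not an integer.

Answer: 20

Derivation:
Old list (sorted, length 6): [-14, -2, 1, 22, 23, 31]
Old median = 23/2
Insert x = 20
Old length even (6). Middle pair: indices 2,3 = 1,22.
New length odd (7). New median = single middle element.
x = 20: 3 elements are < x, 3 elements are > x.
New sorted list: [-14, -2, 1, 20, 22, 23, 31]
New median = 20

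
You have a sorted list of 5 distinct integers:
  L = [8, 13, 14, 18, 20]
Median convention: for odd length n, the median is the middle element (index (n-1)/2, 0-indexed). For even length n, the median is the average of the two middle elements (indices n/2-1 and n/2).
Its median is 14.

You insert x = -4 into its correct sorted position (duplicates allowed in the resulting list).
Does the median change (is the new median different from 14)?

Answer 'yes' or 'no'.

Answer: yes

Derivation:
Old median = 14
Insert x = -4
New median = 27/2
Changed? yes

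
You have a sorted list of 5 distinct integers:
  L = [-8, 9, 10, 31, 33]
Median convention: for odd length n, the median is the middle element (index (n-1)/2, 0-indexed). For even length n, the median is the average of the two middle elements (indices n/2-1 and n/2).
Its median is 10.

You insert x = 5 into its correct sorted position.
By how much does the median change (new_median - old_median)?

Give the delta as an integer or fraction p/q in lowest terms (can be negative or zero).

Answer: -1/2

Derivation:
Old median = 10
After inserting x = 5: new sorted = [-8, 5, 9, 10, 31, 33]
New median = 19/2
Delta = 19/2 - 10 = -1/2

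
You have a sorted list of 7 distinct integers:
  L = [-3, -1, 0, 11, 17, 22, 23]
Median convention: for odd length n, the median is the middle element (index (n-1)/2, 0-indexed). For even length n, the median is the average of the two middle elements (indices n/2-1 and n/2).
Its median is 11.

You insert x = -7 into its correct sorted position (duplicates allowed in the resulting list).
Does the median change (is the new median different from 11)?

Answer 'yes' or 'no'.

Answer: yes

Derivation:
Old median = 11
Insert x = -7
New median = 11/2
Changed? yes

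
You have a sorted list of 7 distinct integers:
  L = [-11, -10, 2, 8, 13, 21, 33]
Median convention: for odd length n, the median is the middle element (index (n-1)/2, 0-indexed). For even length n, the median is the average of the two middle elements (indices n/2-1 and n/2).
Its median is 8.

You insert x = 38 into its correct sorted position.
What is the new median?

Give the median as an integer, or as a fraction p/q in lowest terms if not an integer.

Answer: 21/2

Derivation:
Old list (sorted, length 7): [-11, -10, 2, 8, 13, 21, 33]
Old median = 8
Insert x = 38
Old length odd (7). Middle was index 3 = 8.
New length even (8). New median = avg of two middle elements.
x = 38: 7 elements are < x, 0 elements are > x.
New sorted list: [-11, -10, 2, 8, 13, 21, 33, 38]
New median = 21/2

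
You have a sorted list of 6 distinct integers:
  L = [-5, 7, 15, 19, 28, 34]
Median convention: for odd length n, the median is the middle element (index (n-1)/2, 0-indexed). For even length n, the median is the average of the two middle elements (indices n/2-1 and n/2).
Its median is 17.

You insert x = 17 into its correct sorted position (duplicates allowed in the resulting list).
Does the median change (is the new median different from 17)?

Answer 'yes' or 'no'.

Answer: no

Derivation:
Old median = 17
Insert x = 17
New median = 17
Changed? no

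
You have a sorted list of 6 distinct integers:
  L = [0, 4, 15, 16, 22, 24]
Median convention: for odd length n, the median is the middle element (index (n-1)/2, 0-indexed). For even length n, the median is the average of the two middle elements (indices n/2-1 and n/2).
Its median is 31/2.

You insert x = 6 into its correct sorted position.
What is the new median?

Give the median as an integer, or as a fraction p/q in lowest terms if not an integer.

Answer: 15

Derivation:
Old list (sorted, length 6): [0, 4, 15, 16, 22, 24]
Old median = 31/2
Insert x = 6
Old length even (6). Middle pair: indices 2,3 = 15,16.
New length odd (7). New median = single middle element.
x = 6: 2 elements are < x, 4 elements are > x.
New sorted list: [0, 4, 6, 15, 16, 22, 24]
New median = 15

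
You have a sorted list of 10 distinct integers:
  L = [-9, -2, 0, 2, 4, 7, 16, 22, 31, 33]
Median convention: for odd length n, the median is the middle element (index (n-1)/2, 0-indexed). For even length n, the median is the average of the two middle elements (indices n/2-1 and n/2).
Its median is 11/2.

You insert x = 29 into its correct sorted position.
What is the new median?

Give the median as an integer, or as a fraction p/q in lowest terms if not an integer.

Old list (sorted, length 10): [-9, -2, 0, 2, 4, 7, 16, 22, 31, 33]
Old median = 11/2
Insert x = 29
Old length even (10). Middle pair: indices 4,5 = 4,7.
New length odd (11). New median = single middle element.
x = 29: 8 elements are < x, 2 elements are > x.
New sorted list: [-9, -2, 0, 2, 4, 7, 16, 22, 29, 31, 33]
New median = 7

Answer: 7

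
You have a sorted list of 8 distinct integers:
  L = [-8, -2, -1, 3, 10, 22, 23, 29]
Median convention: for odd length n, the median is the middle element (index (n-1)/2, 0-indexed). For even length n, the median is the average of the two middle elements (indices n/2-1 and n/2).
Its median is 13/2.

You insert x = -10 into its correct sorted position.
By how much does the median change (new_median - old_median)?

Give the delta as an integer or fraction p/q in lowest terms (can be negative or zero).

Answer: -7/2

Derivation:
Old median = 13/2
After inserting x = -10: new sorted = [-10, -8, -2, -1, 3, 10, 22, 23, 29]
New median = 3
Delta = 3 - 13/2 = -7/2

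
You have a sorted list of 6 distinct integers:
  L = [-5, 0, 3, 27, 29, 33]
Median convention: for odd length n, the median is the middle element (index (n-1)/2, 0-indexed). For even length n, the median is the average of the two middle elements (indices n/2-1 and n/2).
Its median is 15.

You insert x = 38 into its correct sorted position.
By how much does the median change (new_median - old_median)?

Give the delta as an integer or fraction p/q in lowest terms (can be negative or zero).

Answer: 12

Derivation:
Old median = 15
After inserting x = 38: new sorted = [-5, 0, 3, 27, 29, 33, 38]
New median = 27
Delta = 27 - 15 = 12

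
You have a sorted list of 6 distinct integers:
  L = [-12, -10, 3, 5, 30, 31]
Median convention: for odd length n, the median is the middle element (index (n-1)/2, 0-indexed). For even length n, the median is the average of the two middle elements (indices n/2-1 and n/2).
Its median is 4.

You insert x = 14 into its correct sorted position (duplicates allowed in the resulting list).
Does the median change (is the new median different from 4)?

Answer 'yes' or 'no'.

Old median = 4
Insert x = 14
New median = 5
Changed? yes

Answer: yes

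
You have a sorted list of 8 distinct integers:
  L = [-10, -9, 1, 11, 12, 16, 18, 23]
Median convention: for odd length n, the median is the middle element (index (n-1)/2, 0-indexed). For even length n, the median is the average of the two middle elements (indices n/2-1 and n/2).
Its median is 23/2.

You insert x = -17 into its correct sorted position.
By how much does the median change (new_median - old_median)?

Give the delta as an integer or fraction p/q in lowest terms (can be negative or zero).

Old median = 23/2
After inserting x = -17: new sorted = [-17, -10, -9, 1, 11, 12, 16, 18, 23]
New median = 11
Delta = 11 - 23/2 = -1/2

Answer: -1/2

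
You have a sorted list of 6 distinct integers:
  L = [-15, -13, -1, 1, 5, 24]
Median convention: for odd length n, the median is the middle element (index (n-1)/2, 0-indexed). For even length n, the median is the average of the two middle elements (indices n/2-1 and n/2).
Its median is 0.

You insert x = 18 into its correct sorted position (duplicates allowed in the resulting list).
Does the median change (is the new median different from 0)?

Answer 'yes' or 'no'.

Answer: yes

Derivation:
Old median = 0
Insert x = 18
New median = 1
Changed? yes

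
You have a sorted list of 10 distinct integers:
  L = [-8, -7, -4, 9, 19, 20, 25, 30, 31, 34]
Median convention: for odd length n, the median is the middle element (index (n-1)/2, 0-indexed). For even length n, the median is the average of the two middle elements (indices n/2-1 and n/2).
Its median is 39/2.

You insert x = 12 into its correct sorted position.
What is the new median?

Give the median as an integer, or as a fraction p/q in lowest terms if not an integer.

Answer: 19

Derivation:
Old list (sorted, length 10): [-8, -7, -4, 9, 19, 20, 25, 30, 31, 34]
Old median = 39/2
Insert x = 12
Old length even (10). Middle pair: indices 4,5 = 19,20.
New length odd (11). New median = single middle element.
x = 12: 4 elements are < x, 6 elements are > x.
New sorted list: [-8, -7, -4, 9, 12, 19, 20, 25, 30, 31, 34]
New median = 19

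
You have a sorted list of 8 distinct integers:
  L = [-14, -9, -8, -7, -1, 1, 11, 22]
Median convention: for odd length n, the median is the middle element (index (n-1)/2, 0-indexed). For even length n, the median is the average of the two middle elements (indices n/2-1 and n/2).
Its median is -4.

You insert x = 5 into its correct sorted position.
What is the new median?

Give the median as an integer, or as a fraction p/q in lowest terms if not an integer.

Answer: -1

Derivation:
Old list (sorted, length 8): [-14, -9, -8, -7, -1, 1, 11, 22]
Old median = -4
Insert x = 5
Old length even (8). Middle pair: indices 3,4 = -7,-1.
New length odd (9). New median = single middle element.
x = 5: 6 elements are < x, 2 elements are > x.
New sorted list: [-14, -9, -8, -7, -1, 1, 5, 11, 22]
New median = -1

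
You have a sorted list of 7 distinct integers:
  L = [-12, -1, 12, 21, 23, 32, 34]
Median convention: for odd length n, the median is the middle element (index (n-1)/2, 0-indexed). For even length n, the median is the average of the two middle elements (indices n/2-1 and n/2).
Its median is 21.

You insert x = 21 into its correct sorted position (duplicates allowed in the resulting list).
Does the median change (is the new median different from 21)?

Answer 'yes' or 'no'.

Answer: no

Derivation:
Old median = 21
Insert x = 21
New median = 21
Changed? no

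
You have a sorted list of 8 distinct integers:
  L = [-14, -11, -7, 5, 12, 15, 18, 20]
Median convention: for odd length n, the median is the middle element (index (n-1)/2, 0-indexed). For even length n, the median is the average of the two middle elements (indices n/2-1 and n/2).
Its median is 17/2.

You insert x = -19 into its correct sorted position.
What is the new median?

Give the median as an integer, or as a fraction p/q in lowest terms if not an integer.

Answer: 5

Derivation:
Old list (sorted, length 8): [-14, -11, -7, 5, 12, 15, 18, 20]
Old median = 17/2
Insert x = -19
Old length even (8). Middle pair: indices 3,4 = 5,12.
New length odd (9). New median = single middle element.
x = -19: 0 elements are < x, 8 elements are > x.
New sorted list: [-19, -14, -11, -7, 5, 12, 15, 18, 20]
New median = 5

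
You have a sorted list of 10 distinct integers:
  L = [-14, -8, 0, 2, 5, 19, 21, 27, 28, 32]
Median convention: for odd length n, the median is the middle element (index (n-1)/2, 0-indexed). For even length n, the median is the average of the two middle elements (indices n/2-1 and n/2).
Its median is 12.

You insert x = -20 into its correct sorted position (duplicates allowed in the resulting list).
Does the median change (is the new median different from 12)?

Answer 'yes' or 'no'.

Answer: yes

Derivation:
Old median = 12
Insert x = -20
New median = 5
Changed? yes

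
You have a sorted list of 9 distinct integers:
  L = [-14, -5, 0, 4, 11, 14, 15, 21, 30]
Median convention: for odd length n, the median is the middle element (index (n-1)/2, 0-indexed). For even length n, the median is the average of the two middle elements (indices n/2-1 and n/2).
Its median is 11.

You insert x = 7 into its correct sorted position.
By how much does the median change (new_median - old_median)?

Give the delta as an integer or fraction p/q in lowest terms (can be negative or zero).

Answer: -2

Derivation:
Old median = 11
After inserting x = 7: new sorted = [-14, -5, 0, 4, 7, 11, 14, 15, 21, 30]
New median = 9
Delta = 9 - 11 = -2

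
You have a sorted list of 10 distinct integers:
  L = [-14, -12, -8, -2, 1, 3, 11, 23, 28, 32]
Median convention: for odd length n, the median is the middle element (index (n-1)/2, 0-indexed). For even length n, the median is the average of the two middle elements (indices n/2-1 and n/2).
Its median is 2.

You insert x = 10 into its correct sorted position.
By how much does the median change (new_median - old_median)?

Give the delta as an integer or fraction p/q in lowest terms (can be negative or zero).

Answer: 1

Derivation:
Old median = 2
After inserting x = 10: new sorted = [-14, -12, -8, -2, 1, 3, 10, 11, 23, 28, 32]
New median = 3
Delta = 3 - 2 = 1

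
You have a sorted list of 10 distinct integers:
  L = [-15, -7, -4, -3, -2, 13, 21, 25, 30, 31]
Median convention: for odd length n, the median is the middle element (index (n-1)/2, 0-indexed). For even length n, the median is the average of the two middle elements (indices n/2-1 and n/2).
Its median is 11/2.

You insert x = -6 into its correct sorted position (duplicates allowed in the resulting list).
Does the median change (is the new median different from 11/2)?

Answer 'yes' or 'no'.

Old median = 11/2
Insert x = -6
New median = -2
Changed? yes

Answer: yes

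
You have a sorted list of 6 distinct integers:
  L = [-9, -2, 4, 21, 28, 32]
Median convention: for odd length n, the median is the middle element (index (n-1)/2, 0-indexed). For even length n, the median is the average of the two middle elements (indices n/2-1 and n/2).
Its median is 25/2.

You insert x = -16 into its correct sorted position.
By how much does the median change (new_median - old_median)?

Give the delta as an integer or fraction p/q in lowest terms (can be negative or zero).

Old median = 25/2
After inserting x = -16: new sorted = [-16, -9, -2, 4, 21, 28, 32]
New median = 4
Delta = 4 - 25/2 = -17/2

Answer: -17/2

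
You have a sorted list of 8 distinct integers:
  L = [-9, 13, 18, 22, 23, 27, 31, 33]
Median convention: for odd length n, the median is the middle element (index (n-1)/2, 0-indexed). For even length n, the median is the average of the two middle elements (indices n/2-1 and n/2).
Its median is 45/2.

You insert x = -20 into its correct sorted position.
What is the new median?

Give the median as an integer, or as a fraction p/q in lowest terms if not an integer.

Old list (sorted, length 8): [-9, 13, 18, 22, 23, 27, 31, 33]
Old median = 45/2
Insert x = -20
Old length even (8). Middle pair: indices 3,4 = 22,23.
New length odd (9). New median = single middle element.
x = -20: 0 elements are < x, 8 elements are > x.
New sorted list: [-20, -9, 13, 18, 22, 23, 27, 31, 33]
New median = 22

Answer: 22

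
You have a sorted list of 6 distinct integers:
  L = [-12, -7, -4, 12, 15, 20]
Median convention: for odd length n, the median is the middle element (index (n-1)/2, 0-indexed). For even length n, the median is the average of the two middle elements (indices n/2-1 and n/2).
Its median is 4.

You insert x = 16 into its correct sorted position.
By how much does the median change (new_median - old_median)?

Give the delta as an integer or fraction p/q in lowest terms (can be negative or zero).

Answer: 8

Derivation:
Old median = 4
After inserting x = 16: new sorted = [-12, -7, -4, 12, 15, 16, 20]
New median = 12
Delta = 12 - 4 = 8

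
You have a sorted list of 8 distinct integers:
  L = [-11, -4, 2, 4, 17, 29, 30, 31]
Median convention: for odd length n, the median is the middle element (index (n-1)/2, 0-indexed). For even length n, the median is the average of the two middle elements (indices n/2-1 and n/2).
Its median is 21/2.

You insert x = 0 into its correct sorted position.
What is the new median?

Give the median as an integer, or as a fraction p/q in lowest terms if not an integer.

Old list (sorted, length 8): [-11, -4, 2, 4, 17, 29, 30, 31]
Old median = 21/2
Insert x = 0
Old length even (8). Middle pair: indices 3,4 = 4,17.
New length odd (9). New median = single middle element.
x = 0: 2 elements are < x, 6 elements are > x.
New sorted list: [-11, -4, 0, 2, 4, 17, 29, 30, 31]
New median = 4

Answer: 4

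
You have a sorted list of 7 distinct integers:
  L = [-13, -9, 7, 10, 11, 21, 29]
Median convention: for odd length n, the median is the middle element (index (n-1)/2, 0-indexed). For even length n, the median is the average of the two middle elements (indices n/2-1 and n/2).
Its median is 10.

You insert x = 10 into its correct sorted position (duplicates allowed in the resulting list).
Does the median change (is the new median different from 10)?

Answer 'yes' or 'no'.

Answer: no

Derivation:
Old median = 10
Insert x = 10
New median = 10
Changed? no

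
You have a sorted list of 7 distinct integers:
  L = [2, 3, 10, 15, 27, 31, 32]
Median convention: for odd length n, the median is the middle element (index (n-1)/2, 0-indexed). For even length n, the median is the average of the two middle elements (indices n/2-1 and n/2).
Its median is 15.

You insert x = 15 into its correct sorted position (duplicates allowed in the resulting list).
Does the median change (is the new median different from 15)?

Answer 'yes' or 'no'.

Old median = 15
Insert x = 15
New median = 15
Changed? no

Answer: no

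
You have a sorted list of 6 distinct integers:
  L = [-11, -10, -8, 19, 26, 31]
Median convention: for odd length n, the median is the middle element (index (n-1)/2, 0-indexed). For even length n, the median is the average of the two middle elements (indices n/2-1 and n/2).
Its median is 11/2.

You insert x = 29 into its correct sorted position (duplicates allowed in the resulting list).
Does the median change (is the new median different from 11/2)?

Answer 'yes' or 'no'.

Old median = 11/2
Insert x = 29
New median = 19
Changed? yes

Answer: yes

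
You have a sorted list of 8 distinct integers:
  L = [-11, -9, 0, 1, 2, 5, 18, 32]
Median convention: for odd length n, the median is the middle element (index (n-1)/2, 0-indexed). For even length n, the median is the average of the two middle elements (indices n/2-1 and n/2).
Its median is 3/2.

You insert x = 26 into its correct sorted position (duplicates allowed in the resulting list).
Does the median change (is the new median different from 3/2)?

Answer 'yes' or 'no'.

Old median = 3/2
Insert x = 26
New median = 2
Changed? yes

Answer: yes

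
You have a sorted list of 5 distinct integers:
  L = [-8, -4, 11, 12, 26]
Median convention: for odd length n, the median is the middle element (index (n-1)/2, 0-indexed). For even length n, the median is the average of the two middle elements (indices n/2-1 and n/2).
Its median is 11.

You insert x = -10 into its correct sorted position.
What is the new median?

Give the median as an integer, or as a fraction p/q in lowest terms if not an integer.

Old list (sorted, length 5): [-8, -4, 11, 12, 26]
Old median = 11
Insert x = -10
Old length odd (5). Middle was index 2 = 11.
New length even (6). New median = avg of two middle elements.
x = -10: 0 elements are < x, 5 elements are > x.
New sorted list: [-10, -8, -4, 11, 12, 26]
New median = 7/2

Answer: 7/2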